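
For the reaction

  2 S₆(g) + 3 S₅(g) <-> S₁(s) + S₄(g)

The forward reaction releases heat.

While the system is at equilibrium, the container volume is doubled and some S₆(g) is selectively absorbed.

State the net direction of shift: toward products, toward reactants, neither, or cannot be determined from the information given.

Gas moles: reactants 5, products 1 (Δn_gas = -4). Expansion shifts the system toward the side with more moles of gas — to the left.
Removing S₆ (g), a reactant, drives the reaction to the left.
All effects act in the same direction — net shift to the left.

left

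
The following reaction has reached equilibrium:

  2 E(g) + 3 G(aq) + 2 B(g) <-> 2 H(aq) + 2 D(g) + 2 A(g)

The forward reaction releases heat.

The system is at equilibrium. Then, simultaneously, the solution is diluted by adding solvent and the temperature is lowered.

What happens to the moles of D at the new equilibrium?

Dilution lowers every aqueous concentration by the same factor. Δn_aq = 2 − 3 = -1, so the system shifts toward the side with more dissolved moles — to the left.
The forward reaction is exothermic. Lowering T favours the exothermic direction — shift to the right.
The two effects oppose each other, so the net shift — and hence the change in D — cannot be determined from the given information.

cannot be determined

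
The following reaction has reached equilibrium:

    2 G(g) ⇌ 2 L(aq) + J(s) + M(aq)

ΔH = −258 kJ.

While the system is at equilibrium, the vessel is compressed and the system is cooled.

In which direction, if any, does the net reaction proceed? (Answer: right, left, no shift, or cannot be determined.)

right

Gas moles: reactants 2, products 0 (Δn_gas = -2). Compression shifts the system toward the side with fewer moles of gas — to the right.
The forward reaction is exothermic. Lowering T favours the exothermic direction — shift to the right.
All effects act in the same direction — net shift to the right.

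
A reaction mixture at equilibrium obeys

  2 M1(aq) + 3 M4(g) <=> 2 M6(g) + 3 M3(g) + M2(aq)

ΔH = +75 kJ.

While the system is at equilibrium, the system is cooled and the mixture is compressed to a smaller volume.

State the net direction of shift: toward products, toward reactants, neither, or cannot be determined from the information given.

The forward reaction is endothermic. Lowering T favours the exothermic direction — shift to the left.
Gas moles: reactants 3, products 5 (Δn_gas = +2). Compression shifts the system toward the side with fewer moles of gas — to the left.
All effects act in the same direction — net shift to the left.

left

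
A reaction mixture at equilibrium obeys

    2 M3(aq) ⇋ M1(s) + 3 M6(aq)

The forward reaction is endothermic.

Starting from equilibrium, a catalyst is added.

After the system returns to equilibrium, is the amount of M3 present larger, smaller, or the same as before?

A catalyst speeds both forward and reverse rates equally; it changes neither Q nor K — no shift from this change.
No net shift occurs, so the amount of M3 is unchanged.

unchanged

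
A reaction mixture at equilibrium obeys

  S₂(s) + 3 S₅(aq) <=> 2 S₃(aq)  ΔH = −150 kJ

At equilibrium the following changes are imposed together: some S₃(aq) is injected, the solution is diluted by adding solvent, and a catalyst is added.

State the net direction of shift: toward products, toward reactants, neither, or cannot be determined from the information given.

left

Adding S₃ (aq), a product, drives the reaction to the left.
Dilution lowers every aqueous concentration by the same factor. Δn_aq = 2 − 3 = -1, so the system shifts toward the side with more dissolved moles — to the left.
A catalyst speeds both forward and reverse rates equally; it changes neither Q nor K — no shift from this change.
Only the nonzero effect(s) matter; the net shift is to the left.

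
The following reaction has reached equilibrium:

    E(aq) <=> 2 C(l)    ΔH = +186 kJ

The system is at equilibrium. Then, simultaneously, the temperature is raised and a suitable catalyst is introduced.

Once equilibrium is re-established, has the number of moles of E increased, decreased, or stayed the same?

The forward reaction is endothermic. Raising T favours the endothermic direction — shift to the right.
A catalyst speeds both forward and reverse rates equally; it changes neither Q nor K — no shift from this change.
The net shift is to the right. E is a reactant, so its amount decreases.

decreases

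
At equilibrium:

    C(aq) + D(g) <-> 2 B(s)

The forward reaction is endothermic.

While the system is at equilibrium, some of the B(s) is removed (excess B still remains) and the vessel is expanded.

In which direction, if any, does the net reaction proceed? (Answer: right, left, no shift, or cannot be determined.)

left

B is a pure solid; its activity is 1 regardless of amount, so Q is unaffected — no shift from this change.
Gas moles: reactants 1, products 0 (Δn_gas = -1). Expansion shifts the system toward the side with more moles of gas — to the left.
Only the nonzero effect(s) matter; the net shift is to the left.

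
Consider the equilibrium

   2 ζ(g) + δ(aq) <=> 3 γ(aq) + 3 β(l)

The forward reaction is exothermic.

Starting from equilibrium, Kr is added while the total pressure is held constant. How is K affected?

unchanged

The equilibrium constant depends only on temperature. This perturbation may move the position of equilibrium, but since T is unchanged, K itself is unchanged.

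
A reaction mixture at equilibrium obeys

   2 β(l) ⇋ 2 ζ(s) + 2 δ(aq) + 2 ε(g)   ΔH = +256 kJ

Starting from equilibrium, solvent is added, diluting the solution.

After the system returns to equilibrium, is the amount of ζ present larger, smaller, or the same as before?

increases

Dilution lowers every aqueous concentration by the same factor. Δn_aq = 2 − 0 = +2, so the system shifts toward the side with more dissolved moles — to the right.
The net shift is to the right. ζ is a product, so its amount increases.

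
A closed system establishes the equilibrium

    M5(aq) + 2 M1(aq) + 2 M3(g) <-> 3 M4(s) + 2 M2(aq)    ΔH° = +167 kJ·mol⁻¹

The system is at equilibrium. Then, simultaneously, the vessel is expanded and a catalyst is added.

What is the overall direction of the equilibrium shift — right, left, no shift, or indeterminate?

left

Gas moles: reactants 2, products 0 (Δn_gas = -2). Expansion shifts the system toward the side with more moles of gas — to the left.
A catalyst speeds both forward and reverse rates equally; it changes neither Q nor K — no shift from this change.
Only the nonzero effect(s) matter; the net shift is to the left.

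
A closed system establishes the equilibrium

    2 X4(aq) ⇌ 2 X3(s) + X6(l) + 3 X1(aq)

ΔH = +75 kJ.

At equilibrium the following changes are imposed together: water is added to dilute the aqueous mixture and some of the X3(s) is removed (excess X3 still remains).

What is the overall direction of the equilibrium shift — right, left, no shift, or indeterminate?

right

Dilution lowers every aqueous concentration by the same factor. Δn_aq = 3 − 2 = +1, so the system shifts toward the side with more dissolved moles — to the right.
X3 is a pure solid; its activity is 1 regardless of amount, so Q is unaffected — no shift from this change.
Only the nonzero effect(s) matter; the net shift is to the right.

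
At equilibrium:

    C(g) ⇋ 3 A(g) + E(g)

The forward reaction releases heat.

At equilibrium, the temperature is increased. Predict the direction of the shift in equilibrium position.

The forward reaction is exothermic. Raising T favours the endothermic direction — shift to the left.

left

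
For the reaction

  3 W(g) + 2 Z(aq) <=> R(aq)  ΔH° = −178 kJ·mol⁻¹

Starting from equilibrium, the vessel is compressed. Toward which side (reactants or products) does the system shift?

right

Gas moles: reactants 3, products 0 (Δn_gas = -3). Compression shifts the system toward the side with fewer moles of gas — to the right.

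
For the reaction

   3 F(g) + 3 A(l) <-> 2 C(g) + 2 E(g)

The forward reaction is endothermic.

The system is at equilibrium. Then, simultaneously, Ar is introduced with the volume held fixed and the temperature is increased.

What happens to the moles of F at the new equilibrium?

At constant volume, adding an inert gas leaves every reacting species' partial pressure unchanged, so Q is unchanged — no shift from this change.
The forward reaction is endothermic. Raising T favours the endothermic direction — shift to the right.
The net shift is to the right. F is a reactant, so its amount decreases.

decreases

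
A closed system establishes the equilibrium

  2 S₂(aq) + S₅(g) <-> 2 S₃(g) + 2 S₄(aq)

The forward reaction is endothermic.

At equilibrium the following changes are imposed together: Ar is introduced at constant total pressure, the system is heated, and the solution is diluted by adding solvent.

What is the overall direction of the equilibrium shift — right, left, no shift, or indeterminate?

Adding inert gas at constant total pressure expands the volume and lowers every reacting partial pressure. With Δn_gas = 2 − 1 = +1, Q moves away from K toward the side with fewer gas moles, so the system shifts toward the side with more gas moles — to the right.
The forward reaction is endothermic. Raising T favours the endothermic direction — shift to the right.
Dilution scales every aqueous concentration by the same factor. Δn_aq = 2 − 2 = 0, so Q is unchanged — no shift.
Only the nonzero effect(s) matter; the net shift is to the right.

right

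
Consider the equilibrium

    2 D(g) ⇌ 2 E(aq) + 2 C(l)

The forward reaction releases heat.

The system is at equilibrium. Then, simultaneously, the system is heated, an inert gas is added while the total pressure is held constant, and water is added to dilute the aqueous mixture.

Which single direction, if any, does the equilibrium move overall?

cannot be determined

The forward reaction is exothermic. Raising T favours the endothermic direction — shift to the left.
Adding inert gas at constant total pressure expands the volume and lowers every reacting partial pressure. With Δn_gas = 0 − 2 = -2, Q moves away from K toward the side with fewer gas moles, so the system shifts toward the side with more gas moles — to the left.
Dilution lowers every aqueous concentration by the same factor. Δn_aq = 2 − 0 = +2, so the system shifts toward the side with more dissolved moles — to the right.
The individual effects push in opposite directions; without quantitative information the net direction cannot be determined.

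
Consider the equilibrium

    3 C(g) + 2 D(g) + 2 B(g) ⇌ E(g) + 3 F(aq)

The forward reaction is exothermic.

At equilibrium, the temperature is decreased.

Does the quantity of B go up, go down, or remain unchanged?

The forward reaction is exothermic. Lowering T favours the exothermic direction — shift to the right.
The net shift is to the right. B is a reactant, so its amount decreases.

decreases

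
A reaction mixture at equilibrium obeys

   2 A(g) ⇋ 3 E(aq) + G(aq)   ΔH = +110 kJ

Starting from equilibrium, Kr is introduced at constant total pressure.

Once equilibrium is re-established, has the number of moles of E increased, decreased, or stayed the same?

decreases

Adding inert gas at constant total pressure expands the volume and lowers every reacting partial pressure. With Δn_gas = 0 − 2 = -2, Q moves away from K toward the side with fewer gas moles, so the system shifts toward the side with more gas moles — to the left.
The net shift is to the left. E is a product, so its amount decreases.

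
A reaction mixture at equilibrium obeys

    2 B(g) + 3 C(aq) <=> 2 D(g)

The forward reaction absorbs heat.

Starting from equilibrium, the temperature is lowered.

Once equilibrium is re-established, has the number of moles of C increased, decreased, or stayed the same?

increases

The forward reaction is endothermic. Lowering T favours the exothermic direction — shift to the left.
The net shift is to the left. C is a reactant, so its amount increases.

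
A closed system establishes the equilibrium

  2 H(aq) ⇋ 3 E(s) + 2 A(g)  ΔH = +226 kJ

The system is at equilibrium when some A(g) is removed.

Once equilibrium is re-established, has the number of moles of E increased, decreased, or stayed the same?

increases

Removing A (g), a product, drives the reaction to the right.
The net shift is to the right. E is a product, so its amount increases.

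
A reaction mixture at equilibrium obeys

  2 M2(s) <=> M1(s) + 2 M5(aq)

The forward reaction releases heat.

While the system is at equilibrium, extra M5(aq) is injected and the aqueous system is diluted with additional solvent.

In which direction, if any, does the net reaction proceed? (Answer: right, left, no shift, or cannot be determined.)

cannot be determined

Adding M5 (aq), a product, drives the reaction to the left.
Dilution lowers every aqueous concentration by the same factor. Δn_aq = 2 − 0 = +2, so the system shifts toward the side with more dissolved moles — to the right.
The individual effects push in opposite directions; without quantitative information the net direction cannot be determined.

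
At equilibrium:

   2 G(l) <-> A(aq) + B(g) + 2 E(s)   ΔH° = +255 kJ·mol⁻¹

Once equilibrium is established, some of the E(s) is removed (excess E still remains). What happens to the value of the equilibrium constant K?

The equilibrium constant depends only on temperature. This perturbation changes neither the position of equilibrium nor K.

unchanged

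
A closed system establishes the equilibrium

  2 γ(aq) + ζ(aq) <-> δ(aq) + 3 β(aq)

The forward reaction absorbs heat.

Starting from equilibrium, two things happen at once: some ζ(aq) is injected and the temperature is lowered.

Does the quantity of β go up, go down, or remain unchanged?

Adding ζ (aq), a reactant, drives the reaction to the right.
The forward reaction is endothermic. Lowering T favours the exothermic direction — shift to the left.
The two effects oppose each other, so the net shift — and hence the change in β — cannot be determined from the given information.

cannot be determined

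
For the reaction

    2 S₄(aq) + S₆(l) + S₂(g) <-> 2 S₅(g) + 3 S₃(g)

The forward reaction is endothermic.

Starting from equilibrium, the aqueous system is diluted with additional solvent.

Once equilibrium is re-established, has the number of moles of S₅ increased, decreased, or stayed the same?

Dilution lowers every aqueous concentration by the same factor. Δn_aq = 0 − 2 = -2, so the system shifts toward the side with more dissolved moles — to the left.
The net shift is to the left. S₅ is a product, so its amount decreases.

decreases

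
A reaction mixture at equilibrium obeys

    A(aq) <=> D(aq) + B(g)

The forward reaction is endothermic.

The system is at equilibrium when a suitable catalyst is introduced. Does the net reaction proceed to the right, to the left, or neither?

A catalyst speeds both forward and reverse rates equally; it changes neither Q nor K — no shift from this change.

no shift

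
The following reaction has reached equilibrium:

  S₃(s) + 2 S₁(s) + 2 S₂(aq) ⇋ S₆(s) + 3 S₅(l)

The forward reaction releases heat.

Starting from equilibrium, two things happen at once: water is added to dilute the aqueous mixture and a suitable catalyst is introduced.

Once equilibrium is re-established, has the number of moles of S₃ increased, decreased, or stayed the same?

Dilution lowers every aqueous concentration by the same factor. Δn_aq = 0 − 2 = -2, so the system shifts toward the side with more dissolved moles — to the left.
A catalyst speeds both forward and reverse rates equally; it changes neither Q nor K — no shift from this change.
The net shift is to the left. S₃ is a reactant, so its amount increases.

increases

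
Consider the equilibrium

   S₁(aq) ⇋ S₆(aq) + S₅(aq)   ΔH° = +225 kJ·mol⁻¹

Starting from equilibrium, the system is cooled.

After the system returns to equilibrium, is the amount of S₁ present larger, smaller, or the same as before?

increases

The forward reaction is endothermic. Lowering T favours the exothermic direction — shift to the left.
The net shift is to the left. S₁ is a reactant, so its amount increases.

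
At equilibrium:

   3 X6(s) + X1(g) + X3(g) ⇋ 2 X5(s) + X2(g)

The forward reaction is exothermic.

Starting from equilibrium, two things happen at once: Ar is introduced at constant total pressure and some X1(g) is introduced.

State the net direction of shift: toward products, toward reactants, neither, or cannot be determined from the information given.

cannot be determined

Adding inert gas at constant total pressure expands the volume and lowers every reacting partial pressure. With Δn_gas = 1 − 2 = -1, Q moves away from K toward the side with fewer gas moles, so the system shifts toward the side with more gas moles — to the left.
Adding X1 (g), a reactant, drives the reaction to the right.
The individual effects push in opposite directions; without quantitative information the net direction cannot be determined.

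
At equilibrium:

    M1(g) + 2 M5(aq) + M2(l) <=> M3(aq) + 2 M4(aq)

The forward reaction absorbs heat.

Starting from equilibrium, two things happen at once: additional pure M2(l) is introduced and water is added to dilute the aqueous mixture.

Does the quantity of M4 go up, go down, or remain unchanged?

M2 is a pure liquid; its activity is 1 regardless of amount, so Q is unaffected — no shift from this change.
Dilution lowers every aqueous concentration by the same factor. Δn_aq = 3 − 2 = +1, so the system shifts toward the side with more dissolved moles — to the right.
The net shift is to the right. M4 is a product, so its amount increases.

increases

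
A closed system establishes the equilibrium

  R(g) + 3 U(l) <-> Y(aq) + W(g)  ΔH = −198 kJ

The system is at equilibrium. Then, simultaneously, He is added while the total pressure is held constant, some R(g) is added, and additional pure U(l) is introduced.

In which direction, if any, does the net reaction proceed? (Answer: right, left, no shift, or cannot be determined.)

Adding inert gas at constant total pressure expands the volume, scaling every reacting partial pressure by the same factor. Δn_gas = 1 − 1 = 0, so Q is unchanged — no shift.
Adding R (g), a reactant, drives the reaction to the right.
U is a pure liquid; its activity is 1 regardless of amount, so Q is unaffected — no shift from this change.
Only the nonzero effect(s) matter; the net shift is to the right.

right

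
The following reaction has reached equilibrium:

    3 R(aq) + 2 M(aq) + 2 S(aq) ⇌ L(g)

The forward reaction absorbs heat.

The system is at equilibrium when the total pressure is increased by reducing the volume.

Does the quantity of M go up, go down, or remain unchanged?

increases

Gas moles: reactants 0, products 1 (Δn_gas = +1). Compression shifts the system toward the side with fewer moles of gas — to the left.
The net shift is to the left. M is a reactant, so its amount increases.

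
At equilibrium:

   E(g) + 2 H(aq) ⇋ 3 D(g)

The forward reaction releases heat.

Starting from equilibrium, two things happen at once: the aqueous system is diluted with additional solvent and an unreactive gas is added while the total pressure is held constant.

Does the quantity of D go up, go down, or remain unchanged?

cannot be determined

Dilution lowers every aqueous concentration by the same factor. Δn_aq = 0 − 2 = -2, so the system shifts toward the side with more dissolved moles — to the left.
Adding inert gas at constant total pressure expands the volume and lowers every reacting partial pressure. With Δn_gas = 3 − 1 = +2, Q moves away from K toward the side with fewer gas moles, so the system shifts toward the side with more gas moles — to the right.
The two effects oppose each other, so the net shift — and hence the change in D — cannot be determined from the given information.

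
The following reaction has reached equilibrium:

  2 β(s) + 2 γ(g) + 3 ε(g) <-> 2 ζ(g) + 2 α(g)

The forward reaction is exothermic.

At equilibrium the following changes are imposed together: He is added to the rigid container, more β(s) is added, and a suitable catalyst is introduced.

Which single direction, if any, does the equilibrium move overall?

At constant volume, adding an inert gas leaves every reacting species' partial pressure unchanged, so Q is unchanged — no shift from this change.
β is a pure solid; its activity is 1 regardless of amount, so Q is unaffected — no shift from this change.
A catalyst speeds both forward and reverse rates equally; it changes neither Q nor K — no shift from this change.
None of the changes alters Q relative to K, so there is no net shift.

no shift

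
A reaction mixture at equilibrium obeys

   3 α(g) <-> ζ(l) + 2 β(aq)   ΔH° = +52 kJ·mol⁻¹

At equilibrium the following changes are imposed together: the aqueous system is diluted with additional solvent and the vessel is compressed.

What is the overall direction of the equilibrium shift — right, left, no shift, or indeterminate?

Dilution lowers every aqueous concentration by the same factor. Δn_aq = 2 − 0 = +2, so the system shifts toward the side with more dissolved moles — to the right.
Gas moles: reactants 3, products 0 (Δn_gas = -3). Compression shifts the system toward the side with fewer moles of gas — to the right.
All effects act in the same direction — net shift to the right.

right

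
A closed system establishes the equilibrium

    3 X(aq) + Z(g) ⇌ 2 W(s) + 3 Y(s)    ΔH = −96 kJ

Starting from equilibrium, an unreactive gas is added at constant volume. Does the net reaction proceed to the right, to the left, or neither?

no shift

At constant volume, adding an inert gas leaves every reacting species' partial pressure unchanged, so Q is unchanged — no shift from this change.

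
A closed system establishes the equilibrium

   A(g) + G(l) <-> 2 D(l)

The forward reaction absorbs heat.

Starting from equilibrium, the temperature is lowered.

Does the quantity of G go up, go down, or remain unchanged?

increases

The forward reaction is endothermic. Lowering T favours the exothermic direction — shift to the left.
The net shift is to the left. G is a reactant, so its amount increases.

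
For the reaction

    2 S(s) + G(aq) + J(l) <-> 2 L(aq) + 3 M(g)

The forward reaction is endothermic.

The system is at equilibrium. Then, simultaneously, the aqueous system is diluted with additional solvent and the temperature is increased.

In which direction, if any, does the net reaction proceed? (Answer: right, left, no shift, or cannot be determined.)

Dilution lowers every aqueous concentration by the same factor. Δn_aq = 2 − 1 = +1, so the system shifts toward the side with more dissolved moles — to the right.
The forward reaction is endothermic. Raising T favours the endothermic direction — shift to the right.
All effects act in the same direction — net shift to the right.

right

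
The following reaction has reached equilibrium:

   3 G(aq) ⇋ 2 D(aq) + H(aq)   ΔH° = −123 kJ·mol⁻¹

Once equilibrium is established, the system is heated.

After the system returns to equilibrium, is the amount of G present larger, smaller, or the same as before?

The forward reaction is exothermic. Raising T favours the endothermic direction — shift to the left.
The net shift is to the left. G is a reactant, so its amount increases.

increases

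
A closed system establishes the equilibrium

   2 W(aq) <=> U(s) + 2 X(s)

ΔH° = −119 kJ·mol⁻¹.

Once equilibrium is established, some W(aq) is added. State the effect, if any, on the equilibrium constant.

The equilibrium constant depends only on temperature. This perturbation may move the position of equilibrium, but since T is unchanged, K itself is unchanged.

unchanged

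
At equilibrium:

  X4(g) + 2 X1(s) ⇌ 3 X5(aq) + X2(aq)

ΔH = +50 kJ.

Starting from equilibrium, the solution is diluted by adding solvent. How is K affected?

The equilibrium constant depends only on temperature. This perturbation may move the position of equilibrium, but since T is unchanged, K itself is unchanged.

unchanged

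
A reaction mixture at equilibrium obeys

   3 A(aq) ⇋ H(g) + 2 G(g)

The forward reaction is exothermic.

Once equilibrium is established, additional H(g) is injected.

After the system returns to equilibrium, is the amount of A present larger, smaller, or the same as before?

Adding H (g), a product, drives the reaction to the left.
The net shift is to the left. A is a reactant, so its amount increases.

increases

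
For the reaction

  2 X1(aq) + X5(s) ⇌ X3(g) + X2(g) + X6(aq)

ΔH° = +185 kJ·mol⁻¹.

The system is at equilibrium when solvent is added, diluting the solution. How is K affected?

The equilibrium constant depends only on temperature. This perturbation may move the position of equilibrium, but since T is unchanged, K itself is unchanged.

unchanged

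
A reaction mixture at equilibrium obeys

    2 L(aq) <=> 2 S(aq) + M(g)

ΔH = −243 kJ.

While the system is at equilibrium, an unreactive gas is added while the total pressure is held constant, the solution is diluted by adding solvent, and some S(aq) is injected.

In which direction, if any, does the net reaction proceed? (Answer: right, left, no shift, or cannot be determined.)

Adding inert gas at constant total pressure expands the volume and lowers every reacting partial pressure. With Δn_gas = 1 − 0 = +1, Q moves away from K toward the side with fewer gas moles, so the system shifts toward the side with more gas moles — to the right.
Dilution scales every aqueous concentration by the same factor. Δn_aq = 2 − 2 = 0, so Q is unchanged — no shift.
Adding S (aq), a product, drives the reaction to the left.
The individual effects push in opposite directions; without quantitative information the net direction cannot be determined.

cannot be determined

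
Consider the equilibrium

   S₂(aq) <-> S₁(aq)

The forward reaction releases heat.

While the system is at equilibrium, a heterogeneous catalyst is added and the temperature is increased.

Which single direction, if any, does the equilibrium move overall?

left

A catalyst speeds both forward and reverse rates equally; it changes neither Q nor K — no shift from this change.
The forward reaction is exothermic. Raising T favours the endothermic direction — shift to the left.
Only the nonzero effect(s) matter; the net shift is to the left.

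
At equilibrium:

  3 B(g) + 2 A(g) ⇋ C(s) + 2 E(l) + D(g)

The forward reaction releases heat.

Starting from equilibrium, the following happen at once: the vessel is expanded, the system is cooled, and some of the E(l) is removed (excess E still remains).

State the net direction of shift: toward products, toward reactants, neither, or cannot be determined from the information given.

Gas moles: reactants 5, products 1 (Δn_gas = -4). Expansion shifts the system toward the side with more moles of gas — to the left.
The forward reaction is exothermic. Lowering T favours the exothermic direction — shift to the right.
E is a pure liquid; its activity is 1 regardless of amount, so Q is unaffected — no shift from this change.
The individual effects push in opposite directions; without quantitative information the net direction cannot be determined.

cannot be determined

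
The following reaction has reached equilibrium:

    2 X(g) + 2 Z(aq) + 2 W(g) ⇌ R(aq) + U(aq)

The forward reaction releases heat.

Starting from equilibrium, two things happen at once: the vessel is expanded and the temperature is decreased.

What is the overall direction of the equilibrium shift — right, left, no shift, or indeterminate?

Gas moles: reactants 4, products 0 (Δn_gas = -4). Expansion shifts the system toward the side with more moles of gas — to the left.
The forward reaction is exothermic. Lowering T favours the exothermic direction — shift to the right.
The individual effects push in opposite directions; without quantitative information the net direction cannot be determined.

cannot be determined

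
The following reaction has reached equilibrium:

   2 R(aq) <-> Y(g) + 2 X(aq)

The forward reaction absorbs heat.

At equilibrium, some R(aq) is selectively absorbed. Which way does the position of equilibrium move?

left

Removing R (aq), a reactant, drives the reaction to the left.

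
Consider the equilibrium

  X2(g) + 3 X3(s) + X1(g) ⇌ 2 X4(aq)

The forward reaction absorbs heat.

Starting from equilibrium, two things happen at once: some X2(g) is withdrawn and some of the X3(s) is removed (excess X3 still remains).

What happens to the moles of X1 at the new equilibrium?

increases

Removing X2 (g), a reactant, drives the reaction to the left.
X3 is a pure solid; its activity is 1 regardless of amount, so Q is unaffected — no shift from this change.
The net shift is to the left. X1 is a reactant, so its amount increases.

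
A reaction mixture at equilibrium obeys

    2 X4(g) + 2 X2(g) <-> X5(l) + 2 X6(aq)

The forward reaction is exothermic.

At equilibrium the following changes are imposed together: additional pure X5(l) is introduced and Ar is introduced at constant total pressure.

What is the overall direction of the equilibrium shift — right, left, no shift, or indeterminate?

left

X5 is a pure liquid; its activity is 1 regardless of amount, so Q is unaffected — no shift from this change.
Adding inert gas at constant total pressure expands the volume and lowers every reacting partial pressure. With Δn_gas = 0 − 4 = -4, Q moves away from K toward the side with fewer gas moles, so the system shifts toward the side with more gas moles — to the left.
Only the nonzero effect(s) matter; the net shift is to the left.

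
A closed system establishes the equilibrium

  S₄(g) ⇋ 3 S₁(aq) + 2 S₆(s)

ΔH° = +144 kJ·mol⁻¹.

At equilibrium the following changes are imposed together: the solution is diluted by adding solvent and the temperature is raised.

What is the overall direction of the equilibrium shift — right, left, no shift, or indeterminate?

Dilution lowers every aqueous concentration by the same factor. Δn_aq = 3 − 0 = +3, so the system shifts toward the side with more dissolved moles — to the right.
The forward reaction is endothermic. Raising T favours the endothermic direction — shift to the right.
All effects act in the same direction — net shift to the right.

right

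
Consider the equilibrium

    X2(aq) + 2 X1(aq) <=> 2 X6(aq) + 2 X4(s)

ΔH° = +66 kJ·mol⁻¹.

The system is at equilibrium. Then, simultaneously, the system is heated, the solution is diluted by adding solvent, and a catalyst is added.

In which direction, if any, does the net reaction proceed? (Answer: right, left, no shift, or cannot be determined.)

cannot be determined

The forward reaction is endothermic. Raising T favours the endothermic direction — shift to the right.
Dilution lowers every aqueous concentration by the same factor. Δn_aq = 2 − 3 = -1, so the system shifts toward the side with more dissolved moles — to the left.
A catalyst speeds both forward and reverse rates equally; it changes neither Q nor K — no shift from this change.
The individual effects push in opposite directions; without quantitative information the net direction cannot be determined.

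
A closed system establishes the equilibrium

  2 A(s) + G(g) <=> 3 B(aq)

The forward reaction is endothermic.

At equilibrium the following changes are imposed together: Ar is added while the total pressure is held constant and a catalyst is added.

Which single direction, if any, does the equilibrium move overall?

left

Adding inert gas at constant total pressure expands the volume and lowers every reacting partial pressure. With Δn_gas = 0 − 1 = -1, Q moves away from K toward the side with fewer gas moles, so the system shifts toward the side with more gas moles — to the left.
A catalyst speeds both forward and reverse rates equally; it changes neither Q nor K — no shift from this change.
Only the nonzero effect(s) matter; the net shift is to the left.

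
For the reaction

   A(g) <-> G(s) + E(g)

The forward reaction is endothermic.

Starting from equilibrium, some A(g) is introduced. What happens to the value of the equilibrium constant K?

The equilibrium constant depends only on temperature. This perturbation may move the position of equilibrium, but since T is unchanged, K itself is unchanged.

unchanged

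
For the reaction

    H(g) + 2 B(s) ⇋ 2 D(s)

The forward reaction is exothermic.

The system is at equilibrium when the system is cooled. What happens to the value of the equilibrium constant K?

increases

K depends on temperature via the van 't Hoff relation. The forward reaction is exothermic, so lowering T increases K.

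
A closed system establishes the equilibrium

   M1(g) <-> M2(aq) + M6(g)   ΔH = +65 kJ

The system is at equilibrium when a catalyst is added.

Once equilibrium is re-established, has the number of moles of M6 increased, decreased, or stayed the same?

unchanged

A catalyst speeds both forward and reverse rates equally; it changes neither Q nor K — no shift from this change.
No net shift occurs, so the amount of M6 is unchanged.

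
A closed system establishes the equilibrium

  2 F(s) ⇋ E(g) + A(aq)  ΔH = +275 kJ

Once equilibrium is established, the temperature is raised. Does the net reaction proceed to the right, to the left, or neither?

right

The forward reaction is endothermic. Raising T favours the endothermic direction — shift to the right.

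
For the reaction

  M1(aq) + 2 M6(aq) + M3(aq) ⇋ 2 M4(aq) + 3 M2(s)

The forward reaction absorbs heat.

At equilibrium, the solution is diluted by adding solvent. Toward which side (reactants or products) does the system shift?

left

Dilution lowers every aqueous concentration by the same factor. Δn_aq = 2 − 4 = -2, so the system shifts toward the side with more dissolved moles — to the left.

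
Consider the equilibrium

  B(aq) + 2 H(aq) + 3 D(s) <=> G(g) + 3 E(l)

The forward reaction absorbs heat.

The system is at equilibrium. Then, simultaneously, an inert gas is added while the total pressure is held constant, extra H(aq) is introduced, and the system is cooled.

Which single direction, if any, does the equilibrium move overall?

Adding inert gas at constant total pressure expands the volume and lowers every reacting partial pressure. With Δn_gas = 1 − 0 = +1, Q moves away from K toward the side with fewer gas moles, so the system shifts toward the side with more gas moles — to the right.
Adding H (aq), a reactant, drives the reaction to the right.
The forward reaction is endothermic. Lowering T favours the exothermic direction — shift to the left.
The individual effects push in opposite directions; without quantitative information the net direction cannot be determined.

cannot be determined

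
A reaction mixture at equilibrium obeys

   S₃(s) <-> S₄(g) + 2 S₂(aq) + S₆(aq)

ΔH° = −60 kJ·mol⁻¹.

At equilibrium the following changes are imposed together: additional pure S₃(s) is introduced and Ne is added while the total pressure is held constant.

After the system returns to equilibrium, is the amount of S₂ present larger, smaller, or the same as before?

increases

S₃ is a pure solid; its activity is 1 regardless of amount, so Q is unaffected — no shift from this change.
Adding inert gas at constant total pressure expands the volume and lowers every reacting partial pressure. With Δn_gas = 1 − 0 = +1, Q moves away from K toward the side with fewer gas moles, so the system shifts toward the side with more gas moles — to the right.
The net shift is to the right. S₂ is a product, so its amount increases.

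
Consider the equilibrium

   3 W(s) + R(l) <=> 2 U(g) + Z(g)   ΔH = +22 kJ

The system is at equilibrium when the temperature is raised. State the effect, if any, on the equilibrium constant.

K depends on temperature via the van 't Hoff relation. The forward reaction is endothermic, so raising T increases K.

increases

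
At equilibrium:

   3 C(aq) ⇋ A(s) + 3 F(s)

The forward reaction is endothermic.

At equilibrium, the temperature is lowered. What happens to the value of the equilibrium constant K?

K depends on temperature via the van 't Hoff relation. The forward reaction is endothermic, so lowering T decreases K.

decreases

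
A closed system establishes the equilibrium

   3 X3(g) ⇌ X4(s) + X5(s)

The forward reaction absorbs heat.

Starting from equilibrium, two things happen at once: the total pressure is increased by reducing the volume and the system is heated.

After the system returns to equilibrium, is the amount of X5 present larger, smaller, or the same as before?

Gas moles: reactants 3, products 0 (Δn_gas = -3). Compression shifts the system toward the side with fewer moles of gas — to the right.
The forward reaction is endothermic. Raising T favours the endothermic direction — shift to the right.
The net shift is to the right. X5 is a product, so its amount increases.

increases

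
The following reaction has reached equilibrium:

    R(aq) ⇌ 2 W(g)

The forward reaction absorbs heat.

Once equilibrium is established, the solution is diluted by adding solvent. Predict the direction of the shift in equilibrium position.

left

Dilution lowers every aqueous concentration by the same factor. Δn_aq = 0 − 1 = -1, so the system shifts toward the side with more dissolved moles — to the left.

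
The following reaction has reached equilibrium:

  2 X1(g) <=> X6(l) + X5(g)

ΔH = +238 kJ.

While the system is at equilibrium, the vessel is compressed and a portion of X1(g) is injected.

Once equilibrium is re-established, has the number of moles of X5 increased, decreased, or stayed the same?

increases

Gas moles: reactants 2, products 1 (Δn_gas = -1). Compression shifts the system toward the side with fewer moles of gas — to the right.
Adding X1 (g), a reactant, drives the reaction to the right.
The net shift is to the right. X5 is a product, so its amount increases.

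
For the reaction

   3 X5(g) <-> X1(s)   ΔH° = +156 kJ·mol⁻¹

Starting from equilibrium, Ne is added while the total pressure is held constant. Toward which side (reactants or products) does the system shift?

Adding inert gas at constant total pressure expands the volume and lowers every reacting partial pressure. With Δn_gas = 0 − 3 = -3, Q moves away from K toward the side with fewer gas moles, so the system shifts toward the side with more gas moles — to the left.

left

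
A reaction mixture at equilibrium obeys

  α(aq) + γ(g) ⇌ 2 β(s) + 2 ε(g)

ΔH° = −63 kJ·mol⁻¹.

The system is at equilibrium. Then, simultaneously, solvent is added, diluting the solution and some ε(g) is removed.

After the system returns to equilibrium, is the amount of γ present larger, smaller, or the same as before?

Dilution lowers every aqueous concentration by the same factor. Δn_aq = 0 − 1 = -1, so the system shifts toward the side with more dissolved moles — to the left.
Removing ε (g), a product, drives the reaction to the right.
The two effects oppose each other, so the net shift — and hence the change in γ — cannot be determined from the given information.

cannot be determined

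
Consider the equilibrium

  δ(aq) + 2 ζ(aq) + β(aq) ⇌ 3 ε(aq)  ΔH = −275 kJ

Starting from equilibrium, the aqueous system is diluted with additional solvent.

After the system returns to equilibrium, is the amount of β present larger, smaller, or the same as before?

increases

Dilution lowers every aqueous concentration by the same factor. Δn_aq = 3 − 4 = -1, so the system shifts toward the side with more dissolved moles — to the left.
The net shift is to the left. β is a reactant, so its amount increases.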